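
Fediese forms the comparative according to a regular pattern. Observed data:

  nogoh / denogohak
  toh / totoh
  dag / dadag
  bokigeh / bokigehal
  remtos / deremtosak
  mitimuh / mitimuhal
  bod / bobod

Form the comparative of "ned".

toh and nogoh both end in -h yet inflect differently (totoh, denogohak), so the final letter is not what conditions the rule; the number of vowels is.
"ned" has 1 vowel. The stems with 1 vowel (toh → totoh, bod → bobod, dag → dadag) repeat the first consonant+vowel as a prefix.
The other patterns: stems with 2 vowels add de- … -ak around the stem; stems with 3 vowels add -al.
So ned → nened.

nened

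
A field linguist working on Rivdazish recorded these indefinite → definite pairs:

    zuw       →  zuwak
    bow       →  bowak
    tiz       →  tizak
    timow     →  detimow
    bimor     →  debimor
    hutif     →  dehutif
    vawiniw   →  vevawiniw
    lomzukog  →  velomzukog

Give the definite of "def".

zuw and timow both end in -w yet inflect differently (zuwak, detimow), so the final letter is not what conditions the rule; the number of vowels is.
"def" has 1 vowel. The stems with 1 vowel (zuw → zuwak, bow → bowak, tiz → tizak) add -ak.
The other patterns: stems with 2 vowels add the prefix de-; stems with 3 vowels add the prefix ve-.
So def → defak.

defak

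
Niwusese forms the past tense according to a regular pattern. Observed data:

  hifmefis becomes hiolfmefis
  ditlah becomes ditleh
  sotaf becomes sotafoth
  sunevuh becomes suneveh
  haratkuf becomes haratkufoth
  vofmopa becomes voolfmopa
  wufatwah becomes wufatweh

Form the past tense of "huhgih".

huhgeh

haratkuf and sunevuh both have last vowel 'u' yet inflect differently (haratkufoth, suneveh), so the last vowel is not what conditions the rule; the final letter is.
"huhgih" ends in -h. The stems ending in -h (sunevuh → suneveh, ditlah → ditleh, wufatwah → wufatweh) change the last vowel to 'e'.
So huhgih → huhgeh.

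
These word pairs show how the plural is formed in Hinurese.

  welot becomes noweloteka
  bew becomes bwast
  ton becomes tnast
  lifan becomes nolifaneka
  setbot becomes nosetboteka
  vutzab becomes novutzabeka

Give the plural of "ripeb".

noripebeka

ton and lifan both end in -n yet inflect differently (tnast, nolifaneka), so the final letter is not what conditions the rule; the number of vowels is.
"ripeb" has 2 vowels. The stems with 2 vowels (welot → noweloteka, vutzab → novutzabeka, lifan → nolifaneka) add no- … -eka around the stem.
So ripeb → noripebeka.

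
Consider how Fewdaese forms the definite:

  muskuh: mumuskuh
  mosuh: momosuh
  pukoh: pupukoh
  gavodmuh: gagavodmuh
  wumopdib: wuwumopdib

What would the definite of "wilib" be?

wiwilib

Every pair shown (muskuh → mumuskuh, mosuh → momosuh, pukoh → pupukoh, …) follows the same rule: repeat the first consonant+vowel as a prefix.
So wilib → wiwilib.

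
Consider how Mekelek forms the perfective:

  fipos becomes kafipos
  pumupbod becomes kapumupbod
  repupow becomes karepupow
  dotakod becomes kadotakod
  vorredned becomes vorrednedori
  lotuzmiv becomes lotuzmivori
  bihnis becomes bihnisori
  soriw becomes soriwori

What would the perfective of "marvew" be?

pumupbod and vorredned both end in -d yet inflect differently (kapumupbod, vorrednedori), so the final letter is not what conditions the rule; the last vowel is.
"marvew" has last vowel 'e'. The one such stem in the data (vorredned → vorrednedori) adds -ori, so the same rule applies.
The other pattern: stems whose last vowel is 'o' add the prefix ka-.
So marvew → marvewori.

marvewori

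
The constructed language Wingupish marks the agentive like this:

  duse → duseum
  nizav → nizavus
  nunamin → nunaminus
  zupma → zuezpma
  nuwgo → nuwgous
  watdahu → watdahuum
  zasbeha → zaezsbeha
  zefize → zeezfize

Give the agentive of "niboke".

"niboke" begins with n-. The stems beginning with n- (nunamin → nunaminus, nizav → nizavus, nuwgo → nuwgous) add -us.
So niboke → nibokeus.

nibokeus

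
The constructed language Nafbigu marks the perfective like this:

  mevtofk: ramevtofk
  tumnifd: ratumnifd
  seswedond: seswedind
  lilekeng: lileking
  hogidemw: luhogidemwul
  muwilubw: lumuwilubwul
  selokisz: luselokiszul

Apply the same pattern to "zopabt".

tumnifd and seswedond both end in -d yet inflect differently (ratumnifd, seswedind), so the final letter is not what conditions the rule; the second-to-last letter is.
"zopabt" has second-to-last letter 'b'. The one such stem in the data (muwilubw → lumuwilubwul) adds lu- … -ul around the stem, so the same rule applies.
The other patterns: stems whose second-to-last letter is 'f' add the prefix ra-; stems whose second-to-last letter is 'n' change the last vowel to 'i'.
So zopabt → luzopabtul.

luzopabtul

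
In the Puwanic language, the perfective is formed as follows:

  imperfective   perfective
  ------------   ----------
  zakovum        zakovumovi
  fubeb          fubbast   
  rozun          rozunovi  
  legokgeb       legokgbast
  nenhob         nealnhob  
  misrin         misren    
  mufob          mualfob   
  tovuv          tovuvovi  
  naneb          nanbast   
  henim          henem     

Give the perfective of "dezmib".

"dezmib" has last vowel 'i'. The stems whose last vowel is 'i' (henim → henem, misrin → misren) change the last vowel to 'e'.
The other patterns: stems whose last vowel is 'o' insert -al- after the first vowel; stems whose last vowel is 'u' add -ovi; stems whose last vowel is 'e' delete the last vowel and add -ast.
So dezmib → dezmeb.

dezmeb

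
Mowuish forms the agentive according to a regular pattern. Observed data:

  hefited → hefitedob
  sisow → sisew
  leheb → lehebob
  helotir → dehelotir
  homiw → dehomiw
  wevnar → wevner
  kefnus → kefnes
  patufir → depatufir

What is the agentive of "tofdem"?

"tofdem" has last vowel 'e'. The stems whose last vowel is 'e' (hefited → hefitedob, leheb → lehebob) add -ob.
So tofdem → tofdemob.

tofdemob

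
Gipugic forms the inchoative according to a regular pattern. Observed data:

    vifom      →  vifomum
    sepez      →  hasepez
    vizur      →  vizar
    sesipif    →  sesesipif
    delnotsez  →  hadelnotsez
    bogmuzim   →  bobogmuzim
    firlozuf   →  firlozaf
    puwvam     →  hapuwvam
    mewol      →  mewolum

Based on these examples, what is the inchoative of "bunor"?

bunorum

firlozuf and sesipif both end in -f yet inflect differently (firlozaf, sesesipif), so the final letter is not what conditions the rule; the last vowel is.
"bunor" has last vowel 'o'. The stems whose last vowel is 'o' (mewol → mewolum, vifom → vifomum) add -um.
So bunor → bunorum.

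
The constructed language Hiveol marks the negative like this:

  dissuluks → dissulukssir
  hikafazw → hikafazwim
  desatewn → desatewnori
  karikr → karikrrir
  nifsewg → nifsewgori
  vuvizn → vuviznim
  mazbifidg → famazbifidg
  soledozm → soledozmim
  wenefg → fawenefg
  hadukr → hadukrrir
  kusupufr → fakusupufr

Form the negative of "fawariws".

fawariwsori

nifsewg and mazbifidg both end in -g yet inflect differently (nifsewgori, famazbifidg), so the final letter is not what conditions the rule; the second-to-last letter is.
"fawariws" has second-to-last letter 'w'. The stems whose second-to-last letter is 'w' (nifsewg → nifsewgori, desatewn → desatewnori) add -ori.
The other patterns: stems whose second-to-last letter is 'k' double the final consonant and add -ir; stems whose second-to-last letter is 'd' or 'f' add the prefix fa-; stems whose second-to-last letter is 'z' add -im.
So fawariws → fawariwsori.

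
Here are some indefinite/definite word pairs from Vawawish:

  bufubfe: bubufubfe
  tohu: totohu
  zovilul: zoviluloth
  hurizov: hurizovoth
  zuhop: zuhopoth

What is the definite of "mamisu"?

mamamisu

zovilul and tohu both have last vowel 'u' yet inflect differently (zoviluloth, totohu), so the last vowel is not what conditions the rule; whether the stem ends in a vowel or a consonant is.
"mamisu" ends in a vowel. The stems ending in a vowel (bufubfe → bubufubfe, tohu → totohu) repeat the first consonant+vowel as a prefix.
So mamisu → mamamisu.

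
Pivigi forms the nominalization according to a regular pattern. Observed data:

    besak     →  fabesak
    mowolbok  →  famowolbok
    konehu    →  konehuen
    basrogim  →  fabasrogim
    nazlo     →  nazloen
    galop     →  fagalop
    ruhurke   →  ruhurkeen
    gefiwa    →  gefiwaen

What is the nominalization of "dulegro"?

nazlo and galop both have last vowel 'o' yet inflect differently (nazloen, fagalop), so the last vowel is not what conditions the rule; whether the stem ends in a vowel or a consonant is.
"dulegro" ends in a vowel. The stems ending in a vowel (konehu → konehuen, nazlo → nazloen, gefiwa → gefiwaen) add -en.
The other pattern: stems ending in a consonant add the prefix fa-.
So dulegro → dulegroen.

dulegroen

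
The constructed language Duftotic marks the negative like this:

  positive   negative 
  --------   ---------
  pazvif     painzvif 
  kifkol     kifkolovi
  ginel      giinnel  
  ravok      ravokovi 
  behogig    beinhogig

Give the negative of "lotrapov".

kifkol and ginel both end in -l yet inflect differently (kifkolovi, giinnel), so the final letter is not what conditions the rule; the last vowel is.
"lotrapov" has last vowel 'o'. The stems whose last vowel is 'o' (kifkol → kifkolovi, ravok → ravokovi) add -ovi.
So lotrapov → lotrapovovi.

lotrapovovi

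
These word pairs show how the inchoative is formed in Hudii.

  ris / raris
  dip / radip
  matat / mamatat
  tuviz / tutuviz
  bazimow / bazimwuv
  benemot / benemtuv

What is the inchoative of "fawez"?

fafawez

matat and benemot both end in -t yet inflect differently (mamatat, benemtuv), so the final letter is not what conditions the rule; the number of vowels is.
"fawez" has 2 vowels. The stems with 2 vowels (matat → mamatat, tuviz → tutuviz) repeat the first consonant+vowel as a prefix.
The other patterns: stems with 1 vowel add the prefix ra-; stems with 3 vowels delete the last vowel and add -uv.
So fawez → fafawez.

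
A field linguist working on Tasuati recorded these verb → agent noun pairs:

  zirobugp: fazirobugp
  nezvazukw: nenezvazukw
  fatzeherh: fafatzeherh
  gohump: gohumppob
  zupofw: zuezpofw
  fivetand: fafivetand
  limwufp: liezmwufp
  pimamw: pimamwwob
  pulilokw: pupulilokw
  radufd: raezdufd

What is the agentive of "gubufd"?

pulilokw and zupofw both end in -w yet inflect differently (pupulilokw, zuezpofw), so the final letter is not what conditions the rule; the second-to-last letter is.
"gubufd" has second-to-last letter 'f'. The stems whose second-to-last letter is 'f' (limwufp → liezmwufp, radufd → raezdufd, zupofw → zuezpofw) insert -ez- after the first vowel.
The other patterns: stems whose second-to-last letter is 'k' repeat the first consonant+vowel as a prefix; stems whose second-to-last letter is 'm' double the final consonant and add -ob; stems whose second-to-last letter is 'g', 'n' or 'r' add the prefix fa-.
So gubufd → guezbufd.

guezbufd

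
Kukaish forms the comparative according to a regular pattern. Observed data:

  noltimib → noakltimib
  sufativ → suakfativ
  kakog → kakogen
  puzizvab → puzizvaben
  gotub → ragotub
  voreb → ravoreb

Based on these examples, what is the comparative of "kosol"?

noltimib and puzizvab both end in -b yet inflect differently (noakltimib, puzizvaben), so the final letter is not what conditions the rule; the last vowel is.
"kosol" has last vowel 'o'. The one such stem in the data (kakog → kakogen) adds -en, so the same rule applies.
The other patterns: stems whose last vowel is 'i' insert -ak- after the first vowel; stems whose last vowel is 'e' or 'u' add the prefix ra-.
So kosol → kosolen.

kosolen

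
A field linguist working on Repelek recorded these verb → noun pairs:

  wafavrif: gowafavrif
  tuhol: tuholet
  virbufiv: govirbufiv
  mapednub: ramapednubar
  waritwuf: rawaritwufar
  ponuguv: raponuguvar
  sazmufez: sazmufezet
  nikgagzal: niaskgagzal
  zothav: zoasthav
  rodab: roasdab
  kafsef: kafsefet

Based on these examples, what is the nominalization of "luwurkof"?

kafsef and waritwuf both end in -f yet inflect differently (kafsefet, rawaritwufar), so the final letter is not what conditions the rule; the last vowel is.
"luwurkof" has last vowel 'o'. The one such stem in the data (tuhol → tuholet) adds -et, so the same rule applies.
So luwurkof → luwurkofet.

luwurkofet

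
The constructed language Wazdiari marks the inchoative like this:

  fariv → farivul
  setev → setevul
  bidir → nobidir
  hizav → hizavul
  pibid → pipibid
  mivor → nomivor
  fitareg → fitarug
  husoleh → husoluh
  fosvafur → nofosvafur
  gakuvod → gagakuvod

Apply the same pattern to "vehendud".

vevehendud

"vehendud" ends in -d. The stems ending in -d (gakuvod → gagakuvod, pibid → pipibid) repeat the first consonant+vowel as a prefix.
So vehendud → vevehendud.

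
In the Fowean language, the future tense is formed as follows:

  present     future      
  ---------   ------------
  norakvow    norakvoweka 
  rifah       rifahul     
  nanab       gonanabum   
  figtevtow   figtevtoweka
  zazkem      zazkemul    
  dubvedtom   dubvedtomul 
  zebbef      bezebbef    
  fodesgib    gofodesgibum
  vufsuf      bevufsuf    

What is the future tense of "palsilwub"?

figtevtow and dubvedtom both have last vowel 'o' yet inflect differently (figtevtoweka, dubvedtomul), so the last vowel is not what conditions the rule; the final letter is.
"palsilwub" ends in -b. The stems ending in -b (fodesgib → gofodesgibum, nanab → gonanabum) add go- … -um around the stem.
The other patterns: stems ending in -w add -eka; stems ending in -f add the prefix be-; stems ending in -h or -m add -ul.
So palsilwub → gopalsilwubum.

gopalsilwubum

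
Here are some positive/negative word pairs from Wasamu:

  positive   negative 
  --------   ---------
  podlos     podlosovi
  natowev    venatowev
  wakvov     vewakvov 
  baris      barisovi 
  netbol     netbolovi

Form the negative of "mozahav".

wakvov and netbol both have last vowel 'o' yet inflect differently (vewakvov, netbolovi), so the last vowel is not what conditions the rule; the final letter is.
"mozahav" ends in -v. The stems ending in -v (wakvov → vewakvov, natowev → venatowev) add the prefix ve-.
The other pattern: stems ending in -l or -s add -ovi.
So mozahav → vemozahav.

vemozahav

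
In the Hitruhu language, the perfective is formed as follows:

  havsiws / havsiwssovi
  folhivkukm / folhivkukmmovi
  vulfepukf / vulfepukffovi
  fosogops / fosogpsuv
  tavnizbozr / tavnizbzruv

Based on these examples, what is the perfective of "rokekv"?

rokekvvovi

havsiws and fosogops both end in -s yet inflect differently (havsiwssovi, fosogpsuv), so the final letter is not what conditions the rule; the second-to-last letter is.
"rokekv" has second-to-last letter 'k'. The stems whose second-to-last letter is 'k' (folhivkukm → folhivkukmmovi, vulfepukf → vulfepukffovi) double the final consonant and add -ovi.
The other pattern: stems whose second-to-last letter is 'p' or 'z' delete the last vowel and add -uv.
So rokekv → rokekvvovi.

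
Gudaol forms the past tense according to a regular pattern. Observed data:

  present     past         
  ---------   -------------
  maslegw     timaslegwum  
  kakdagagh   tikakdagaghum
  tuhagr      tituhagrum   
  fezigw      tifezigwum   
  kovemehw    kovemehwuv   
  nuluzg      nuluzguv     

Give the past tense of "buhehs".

maslegw and kovemehw both end in -w yet inflect differently (timaslegwum, kovemehwuv), so the final letter is not what conditions the rule; the second-to-last letter is.
"buhehs" has second-to-last letter 'h'. The one such stem in the data (kovemehw → kovemehwuv) adds -uv, so the same rule applies.
So buhehs → buhehsuv.

buhehsuv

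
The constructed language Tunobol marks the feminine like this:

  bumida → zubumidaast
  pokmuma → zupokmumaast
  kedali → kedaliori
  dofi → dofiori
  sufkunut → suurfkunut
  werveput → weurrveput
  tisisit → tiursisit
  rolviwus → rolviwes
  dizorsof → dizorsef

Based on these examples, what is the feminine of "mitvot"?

kedali and tisisit both have last vowel 'i' yet inflect differently (kedaliori, tiursisit), so the last vowel is not what conditions the rule; the final letter is.
"mitvot" ends in -t. The stems ending in -t (sufkunut → suurfkunut, werveput → weurrveput, tisisit → tiursisit) insert -ur- after the first vowel.
So mitvot → miurtvot.

miurtvot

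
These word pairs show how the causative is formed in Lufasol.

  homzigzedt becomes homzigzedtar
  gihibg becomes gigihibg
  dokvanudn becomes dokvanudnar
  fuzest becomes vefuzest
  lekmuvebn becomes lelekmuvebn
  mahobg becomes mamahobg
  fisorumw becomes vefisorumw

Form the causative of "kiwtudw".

kiwtudwar

dokvanudn and lekmuvebn both end in -n yet inflect differently (dokvanudnar, lelekmuvebn), so the final letter is not what conditions the rule; the second-to-last letter is.
"kiwtudw" has second-to-last letter 'd'. The stems whose second-to-last letter is 'd' (dokvanudn → dokvanudnar, homzigzedt → homzigzedtar) add -ar.
So kiwtudw → kiwtudwar.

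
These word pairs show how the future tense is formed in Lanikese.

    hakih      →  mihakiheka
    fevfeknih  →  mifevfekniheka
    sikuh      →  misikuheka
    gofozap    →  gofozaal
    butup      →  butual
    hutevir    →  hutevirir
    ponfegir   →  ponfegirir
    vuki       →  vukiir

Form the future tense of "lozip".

sikuh and butup both have last vowel 'u' yet inflect differently (misikuheka, butual), so the last vowel is not what conditions the rule; the final letter is.
"lozip" ends in -p. The stems ending in -p (gofozap → gofozaal, butup → butual) drop the final letter and add -al.
The other patterns: stems ending in -h add mi- … -eka around the stem; stems ending in -i or -r add -ir.
So lozip → lozial.

lozial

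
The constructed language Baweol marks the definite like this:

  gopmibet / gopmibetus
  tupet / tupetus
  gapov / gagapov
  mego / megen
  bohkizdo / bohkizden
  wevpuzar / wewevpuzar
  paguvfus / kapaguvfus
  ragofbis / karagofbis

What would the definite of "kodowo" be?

mego and gapov both have last vowel 'o' yet inflect differently (megen, gagapov), so the last vowel is not what conditions the rule; the final letter is.
"kodowo" ends in -o. The stems ending in -o (mego → megen, bohkizdo → bohkizden) drop the final letter and add -en.
The other patterns: stems ending in -s add the prefix ka-; stems ending in -t add -us; stems ending in -r or -v repeat the first consonant+vowel as a prefix.
So kodowo → kodowen.

kodowen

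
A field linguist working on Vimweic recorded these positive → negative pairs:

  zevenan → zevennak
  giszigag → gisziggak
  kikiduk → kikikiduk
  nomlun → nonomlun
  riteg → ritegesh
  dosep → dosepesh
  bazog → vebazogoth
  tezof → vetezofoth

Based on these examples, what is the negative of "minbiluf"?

zevenan and nomlun both end in -n yet inflect differently (zevennak, nonomlun), so the final letter is not what conditions the rule; the last vowel is.
"minbiluf" has last vowel 'u'. The stems whose last vowel is 'u' (kikiduk → kikikiduk, nomlun → nonomlun) repeat the first consonant+vowel as a prefix.
So minbiluf → miminbiluf.

miminbiluf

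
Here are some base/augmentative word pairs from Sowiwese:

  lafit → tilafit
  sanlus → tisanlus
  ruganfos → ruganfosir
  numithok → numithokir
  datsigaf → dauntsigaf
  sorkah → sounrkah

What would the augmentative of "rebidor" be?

sanlus and ruganfos both end in -s yet inflect differently (tisanlus, ruganfosir), so the final letter is not what conditions the rule; the last vowel is.
"rebidor" has last vowel 'o'. The stems whose last vowel is 'o' (ruganfos → ruganfosir, numithok → numithokir) add -ir.
The other patterns: stems whose last vowel is 'i' or 'u' add the prefix ti-; stems whose last vowel is 'a' insert -un- after the first vowel.
So rebidor → rebidorir.

rebidorir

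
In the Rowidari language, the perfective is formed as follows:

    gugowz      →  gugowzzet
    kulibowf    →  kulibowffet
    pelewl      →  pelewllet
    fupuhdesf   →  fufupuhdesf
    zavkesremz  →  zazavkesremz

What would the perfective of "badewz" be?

badewzzet

kulibowf and fupuhdesf both end in -f yet inflect differently (kulibowffet, fufupuhdesf), so the final letter is not what conditions the rule; the second-to-last letter is.
"badewz" has second-to-last letter 'w'. The stems whose second-to-last letter is 'w' (gugowz → gugowzzet, kulibowf → kulibowffet, pelewl → pelewllet) double the final consonant and add -et.
The other pattern: stems whose second-to-last letter is 'm' or 's' repeat the first consonant+vowel as a prefix.
So badewz → badewzzet.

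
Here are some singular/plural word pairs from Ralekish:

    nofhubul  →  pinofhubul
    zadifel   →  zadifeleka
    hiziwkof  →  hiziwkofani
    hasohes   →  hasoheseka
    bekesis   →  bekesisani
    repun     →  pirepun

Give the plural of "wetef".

bekesis and hasohes both end in -s yet inflect differently (bekesisani, hasoheseka), so the final letter is not what conditions the rule; the last vowel is.
"wetef" has last vowel 'e'. The stems whose last vowel is 'e' (hasohes → hasoheseka, zadifel → zadifeleka) add -eka.
The other patterns: stems whose last vowel is 'u' add the prefix pi-; stems whose last vowel is 'i' or 'o' add -ani.
So wetef → wetefeka.

wetefeka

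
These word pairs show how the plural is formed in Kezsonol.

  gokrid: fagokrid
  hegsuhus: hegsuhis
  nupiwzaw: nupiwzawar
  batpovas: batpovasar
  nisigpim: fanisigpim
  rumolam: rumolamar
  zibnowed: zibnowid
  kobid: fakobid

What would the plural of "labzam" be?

rumolam and nisigpim both end in -m yet inflect differently (rumolamar, fanisigpim), so the final letter is not what conditions the rule; the last vowel is.
"labzam" has last vowel 'a'. The stems whose last vowel is 'a' (rumolam → rumolamar, nupiwzaw → nupiwzawar, batpovas → batpovasar) add -ar.
The other patterns: stems whose last vowel is 'i' add the prefix fa-; stems whose last vowel is 'e' or 'u' change the last vowel to 'i'.
So labzam → labzamar.

labzamar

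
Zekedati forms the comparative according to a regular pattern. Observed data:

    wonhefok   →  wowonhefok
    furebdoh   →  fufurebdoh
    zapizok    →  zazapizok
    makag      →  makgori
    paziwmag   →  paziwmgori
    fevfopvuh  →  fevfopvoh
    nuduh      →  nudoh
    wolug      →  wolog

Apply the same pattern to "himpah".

himphori

furebdoh and fevfopvuh both end in -h yet inflect differently (fufurebdoh, fevfopvoh), so the final letter is not what conditions the rule; the last vowel is.
"himpah" has last vowel 'a'. The stems whose last vowel is 'a' (makag → makgori, paziwmag → paziwmgori) delete the last vowel and add -ori.
So himpah → himphori.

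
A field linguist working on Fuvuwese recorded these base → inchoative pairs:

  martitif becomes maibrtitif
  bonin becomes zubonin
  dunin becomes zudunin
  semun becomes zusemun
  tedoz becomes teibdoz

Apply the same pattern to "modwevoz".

moibdwevoz

dunin and martitif both have last vowel 'i' yet inflect differently (zudunin, maibrtitif), so the last vowel is not what conditions the rule; the final letter is.
"modwevoz" ends in -z. The one such stem in the data (tedoz → teibdoz) inserts -ib- after the first vowel (as does martitif), so the same rule applies.
So modwevoz → moibdwevoz.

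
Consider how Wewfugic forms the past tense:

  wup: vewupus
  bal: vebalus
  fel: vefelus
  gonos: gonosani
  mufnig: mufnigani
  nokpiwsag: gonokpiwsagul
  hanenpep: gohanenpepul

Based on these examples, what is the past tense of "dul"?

mufnig and nokpiwsag both end in -g yet inflect differently (mufnigani, gonokpiwsagul), so the final letter is not what conditions the rule; the number of vowels is.
"dul" has 1 vowel. The stems with 1 vowel (wup → vewupus, bal → vebalus, fel → vefelus) add ve- … -us around the stem.
The other patterns: stems with 2 vowels add -ani; stems with 3 vowels add go- … -ul around the stem.
So dul → vedulus.

vedulus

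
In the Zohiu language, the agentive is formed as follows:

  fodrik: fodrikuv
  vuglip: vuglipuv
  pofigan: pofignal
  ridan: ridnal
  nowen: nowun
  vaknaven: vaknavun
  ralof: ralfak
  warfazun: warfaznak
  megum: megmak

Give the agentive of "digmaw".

digmwal

pofigan and nowen both end in -n yet inflect differently (pofignal, nowun), so the final letter is not what conditions the rule; the last vowel is.
"digmaw" has last vowel 'a'. The stems whose last vowel is 'a' (pofigan → pofignal, ridan → ridnal) delete the last vowel and add -al.
So digmaw → digmwal.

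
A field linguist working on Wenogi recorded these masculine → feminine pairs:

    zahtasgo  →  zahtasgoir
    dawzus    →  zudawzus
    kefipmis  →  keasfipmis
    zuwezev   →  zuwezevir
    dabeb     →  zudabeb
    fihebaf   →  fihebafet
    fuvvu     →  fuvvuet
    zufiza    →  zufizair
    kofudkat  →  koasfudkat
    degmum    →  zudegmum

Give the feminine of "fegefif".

"fegefif" begins with f-. The stems beginning with f- (fihebaf → fihebafet, fuvvu → fuvvuet) add -et.
The other patterns: stems beginning with z- add -ir; stems beginning with d- add the prefix zu-; stems beginning with k- insert -as- after the first vowel.
So fegefif → fegefifet.

fegefifet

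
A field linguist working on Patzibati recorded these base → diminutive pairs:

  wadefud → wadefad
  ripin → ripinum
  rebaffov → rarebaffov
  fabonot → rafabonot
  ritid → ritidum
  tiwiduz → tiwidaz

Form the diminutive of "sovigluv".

"sovigluv" has last vowel 'u'. The stems whose last vowel is 'u' (wadefud → wadefad, tiwiduz → tiwidaz) change the last vowel to 'a'.
So sovigluv → soviglav.

soviglav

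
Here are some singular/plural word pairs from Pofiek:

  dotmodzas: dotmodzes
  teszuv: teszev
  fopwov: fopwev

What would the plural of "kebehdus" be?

kebehdes

Every pair shown (dotmodzas → dotmodzes, teszuv → teszev, fopwov → fopwev) follows the same rule: change the last vowel to 'e'.
So kebehdus → kebehdes.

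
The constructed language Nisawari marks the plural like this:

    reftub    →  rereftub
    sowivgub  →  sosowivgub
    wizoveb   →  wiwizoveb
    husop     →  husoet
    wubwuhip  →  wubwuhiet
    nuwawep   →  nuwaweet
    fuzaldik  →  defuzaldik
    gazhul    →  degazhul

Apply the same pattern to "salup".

wizoveb and nuwawep both have last vowel 'e' yet inflect differently (wiwizoveb, nuwaweet), so the last vowel is not what conditions the rule; the final letter is.
"salup" ends in -p. The stems ending in -p (husop → husoet, wubwuhip → wubwuhiet, nuwawep → nuwaweet) drop the final letter and add -et.
So salup → saluet.

saluet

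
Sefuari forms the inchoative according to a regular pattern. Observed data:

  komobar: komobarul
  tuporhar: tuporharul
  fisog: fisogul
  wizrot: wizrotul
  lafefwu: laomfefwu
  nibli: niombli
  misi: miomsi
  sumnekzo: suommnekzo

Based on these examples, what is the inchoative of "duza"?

fisog and sumnekzo both have last vowel 'o' yet inflect differently (fisogul, suommnekzo), so the last vowel is not what conditions the rule; whether the stem ends in a vowel or a consonant is.
"duza" ends in a vowel. The stems ending in a vowel (lafefwu → laomfefwu, nibli → niombli, misi → miomsi) insert -om- after the first vowel.
So duza → duomza.

duomza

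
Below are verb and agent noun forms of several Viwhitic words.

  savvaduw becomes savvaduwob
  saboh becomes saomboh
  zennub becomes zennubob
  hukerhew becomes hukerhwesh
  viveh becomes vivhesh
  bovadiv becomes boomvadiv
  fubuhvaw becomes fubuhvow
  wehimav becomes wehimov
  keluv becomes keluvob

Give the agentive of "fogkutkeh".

"fogkutkeh" has last vowel 'e'. The stems whose last vowel is 'e' (hukerhew → hukerhwesh, viveh → vivhesh) delete the last vowel and add -esh.
The other patterns: stems whose last vowel is 'a' change the last vowel to 'o'; stems whose last vowel is 'u' add -ob; stems whose last vowel is 'i' or 'o' insert -om- after the first vowel.
So fogkutkeh → fogkutkhesh.

fogkutkhesh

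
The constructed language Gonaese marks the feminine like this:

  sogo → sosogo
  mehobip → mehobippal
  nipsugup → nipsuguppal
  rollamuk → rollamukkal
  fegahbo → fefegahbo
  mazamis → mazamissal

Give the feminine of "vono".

fegahbo and rollamuk both have 3 vowels yet inflect differently (fefegahbo, rollamukkal), so the number of vowels is not what conditions the rule; whether the stem ends in a vowel or a consonant is.
"vono" ends in a vowel. The stems ending in a vowel (fegahbo → fefegahbo, sogo → sosogo) repeat the first consonant+vowel as a prefix.
The other pattern: stems ending in a consonant double the final consonant and add -al.
So vono → vovono.

vovono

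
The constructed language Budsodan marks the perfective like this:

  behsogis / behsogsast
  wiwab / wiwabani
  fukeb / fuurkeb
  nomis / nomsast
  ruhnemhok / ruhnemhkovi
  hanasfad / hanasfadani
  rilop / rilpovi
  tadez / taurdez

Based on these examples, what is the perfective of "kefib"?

wiwab and fukeb both end in -b yet inflect differently (wiwabani, fuurkeb), so the final letter is not what conditions the rule; the last vowel is.
"kefib" has last vowel 'i'. The stems whose last vowel is 'i' (nomis → nomsast, behsogis → behsogsast) delete the last vowel and add -ast.
So kefib → kefbast.

kefbast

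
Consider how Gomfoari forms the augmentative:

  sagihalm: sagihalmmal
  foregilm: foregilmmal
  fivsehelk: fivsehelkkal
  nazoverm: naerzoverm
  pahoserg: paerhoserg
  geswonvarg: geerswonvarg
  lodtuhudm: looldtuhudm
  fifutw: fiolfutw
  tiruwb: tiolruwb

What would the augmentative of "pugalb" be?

"pugalb" has second-to-last letter 'l'. The stems whose second-to-last letter is 'l' (sagihalm → sagihalmmal, foregilm → foregilmmal, fivsehelk → fivsehelkkal) double the final consonant and add -al.
The other patterns: stems whose second-to-last letter is 'r' insert -er- after the first vowel; stems whose second-to-last letter is 'd', 't' or 'w' insert -ol- after the first vowel.
So pugalb → pugalbbal.

pugalbbal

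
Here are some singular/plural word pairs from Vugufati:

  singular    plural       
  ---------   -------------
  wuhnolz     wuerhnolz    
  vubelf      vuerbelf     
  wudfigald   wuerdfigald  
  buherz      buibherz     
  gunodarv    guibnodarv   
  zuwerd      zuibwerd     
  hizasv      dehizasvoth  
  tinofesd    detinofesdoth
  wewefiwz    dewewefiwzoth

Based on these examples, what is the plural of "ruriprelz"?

ruerriprelz

wuhnolz and buherz both end in -z yet inflect differently (wuerhnolz, buibherz), so the final letter is not what conditions the rule; the second-to-last letter is.
"ruriprelz" has second-to-last letter 'l'. The stems whose second-to-last letter is 'l' (wuhnolz → wuerhnolz, vubelf → vuerbelf, wudfigald → wuerdfigald) insert -er- after the first vowel.
So ruriprelz → ruerriprelz.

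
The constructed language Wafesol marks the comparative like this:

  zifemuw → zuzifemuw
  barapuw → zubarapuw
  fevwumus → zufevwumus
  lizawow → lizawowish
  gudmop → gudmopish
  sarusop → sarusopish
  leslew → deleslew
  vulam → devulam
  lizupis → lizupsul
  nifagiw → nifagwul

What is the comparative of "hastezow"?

hastezowish

zifemuw and lizawow both end in -w yet inflect differently (zuzifemuw, lizawowish), so the final letter is not what conditions the rule; the last vowel is.
"hastezow" has last vowel 'o'. The stems whose last vowel is 'o' (lizawow → lizawowish, gudmop → gudmopish, sarusop → sarusopish) add -ish.
The other patterns: stems whose last vowel is 'u' add the prefix zu-; stems whose last vowel is 'a' or 'e' add the prefix de-; stems whose last vowel is 'i' delete the last vowel and add -ul.
So hastezow → hastezowish.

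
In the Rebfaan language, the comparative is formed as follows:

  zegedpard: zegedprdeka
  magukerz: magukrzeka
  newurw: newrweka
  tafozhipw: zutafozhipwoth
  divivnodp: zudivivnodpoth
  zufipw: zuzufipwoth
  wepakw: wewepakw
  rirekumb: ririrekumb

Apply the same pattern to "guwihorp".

guwihrpeka

newurw and tafozhipw both end in -w yet inflect differently (newrweka, zutafozhipwoth), so the final letter is not what conditions the rule; the second-to-last letter is.
"guwihorp" has second-to-last letter 'r'. The stems whose second-to-last letter is 'r' (zegedpard → zegedprdeka, magukerz → magukrzeka, newurw → newrweka) delete the last vowel and add -eka.
So guwihorp → guwihrpeka.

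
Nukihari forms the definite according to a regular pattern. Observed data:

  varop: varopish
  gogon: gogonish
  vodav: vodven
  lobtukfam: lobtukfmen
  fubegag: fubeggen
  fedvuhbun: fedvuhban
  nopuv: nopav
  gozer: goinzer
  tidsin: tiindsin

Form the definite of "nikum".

"nikum" has last vowel 'u'. The stems whose last vowel is 'u' (fedvuhbun → fedvuhban, nopuv → nopav) change the last vowel to 'a'.
So nikum → nikam.

nikam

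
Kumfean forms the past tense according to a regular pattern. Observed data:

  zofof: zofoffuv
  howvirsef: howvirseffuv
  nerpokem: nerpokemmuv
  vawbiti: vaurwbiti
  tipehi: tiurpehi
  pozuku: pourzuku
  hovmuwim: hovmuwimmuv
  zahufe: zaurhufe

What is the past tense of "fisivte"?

"fisivte" ends in a vowel. The stems ending in a vowel (zahufe → zaurhufe, vawbiti → vaurwbiti, tipehi → tiurpehi) insert -ur- after the first vowel.
So fisivte → fiursivte.

fiursivte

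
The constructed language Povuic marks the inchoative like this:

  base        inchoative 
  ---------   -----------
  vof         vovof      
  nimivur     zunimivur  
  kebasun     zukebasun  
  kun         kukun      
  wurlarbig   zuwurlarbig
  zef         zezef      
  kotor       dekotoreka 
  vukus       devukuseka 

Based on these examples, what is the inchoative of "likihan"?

kotor and nimivur both end in -r yet inflect differently (dekotoreka, zunimivur), so the final letter is not what conditions the rule; the number of vowels is.
"likihan" has 3 vowels. The stems with 3 vowels (wurlarbig → zuwurlarbig, nimivur → zunimivur, kebasun → zukebasun) add the prefix zu-.
The other patterns: stems with 1 vowel repeat the first consonant+vowel as a prefix; stems with 2 vowels add de- … -eka around the stem.
So likihan → zulikihan.

zulikihan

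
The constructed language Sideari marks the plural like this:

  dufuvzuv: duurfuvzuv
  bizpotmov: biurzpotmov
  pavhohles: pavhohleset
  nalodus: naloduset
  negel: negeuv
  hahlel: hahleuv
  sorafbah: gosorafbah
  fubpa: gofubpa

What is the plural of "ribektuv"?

riurbektuv

dufuvzuv and nalodus both have last vowel 'u' yet inflect differently (duurfuvzuv, naloduset), so the last vowel is not what conditions the rule; the final letter is.
"ribektuv" ends in -v. The stems ending in -v (dufuvzuv → duurfuvzuv, bizpotmov → biurzpotmov) insert -ur- after the first vowel.
So ribektuv → riurbektuv.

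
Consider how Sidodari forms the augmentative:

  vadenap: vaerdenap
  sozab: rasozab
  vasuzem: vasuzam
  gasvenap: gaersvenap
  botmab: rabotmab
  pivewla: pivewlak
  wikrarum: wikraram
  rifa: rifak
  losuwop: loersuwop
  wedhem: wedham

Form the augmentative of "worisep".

gasvenap and pivewla both have last vowel 'a' yet inflect differently (gaersvenap, pivewlak), so the last vowel is not what conditions the rule; the final letter is.
"worisep" ends in -p. The stems ending in -p (gasvenap → gaersvenap, vadenap → vaerdenap, losuwop → loersuwop) insert -er- after the first vowel.
So worisep → woerrisep.

woerrisep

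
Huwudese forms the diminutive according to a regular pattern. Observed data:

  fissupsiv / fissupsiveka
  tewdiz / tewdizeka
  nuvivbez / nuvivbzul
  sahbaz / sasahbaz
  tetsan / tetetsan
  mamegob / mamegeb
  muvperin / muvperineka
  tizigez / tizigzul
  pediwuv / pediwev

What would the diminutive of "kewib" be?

fissupsiv and pediwuv both end in -v yet inflect differently (fissupsiveka, pediwev), so the final letter is not what conditions the rule; the last vowel is.
"kewib" has last vowel 'i'. The stems whose last vowel is 'i' (muvperin → muvperineka, fissupsiv → fissupsiveka, tewdiz → tewdizeka) add -eka.
The other patterns: stems whose last vowel is 'o' or 'u' change the last vowel to 'e'; stems whose last vowel is 'a' repeat the first consonant+vowel as a prefix; stems whose last vowel is 'e' delete the last vowel and add -ul.
So kewib → kewibeka.

kewibeka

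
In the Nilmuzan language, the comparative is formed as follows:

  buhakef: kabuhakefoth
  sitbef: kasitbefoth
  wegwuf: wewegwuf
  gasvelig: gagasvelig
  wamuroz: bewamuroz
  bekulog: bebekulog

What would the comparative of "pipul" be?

pipipul

"pipul" has last vowel 'u'. The one such stem in the data (wegwuf → wewegwuf) repeats the first consonant+vowel as a prefix (as does gasvelig), so the same rule applies.
The other patterns: stems whose last vowel is 'e' add ka- … -oth around the stem; stems whose last vowel is 'o' add the prefix be-.
So pipul → pipipul.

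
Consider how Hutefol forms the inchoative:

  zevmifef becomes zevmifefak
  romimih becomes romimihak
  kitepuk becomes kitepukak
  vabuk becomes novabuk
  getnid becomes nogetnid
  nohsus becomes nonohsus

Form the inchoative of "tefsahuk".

tefsahukak

kitepuk and vabuk both end in -k yet inflect differently (kitepukak, novabuk), so the final letter is not what conditions the rule; the number of vowels is.
"tefsahuk" has 3 vowels. The stems with 3 vowels (zevmifef → zevmifefak, romimih → romimihak, kitepuk → kitepukak) add -ak.
The other pattern: stems with 2 vowels add the prefix no-.
So tefsahuk → tefsahukak.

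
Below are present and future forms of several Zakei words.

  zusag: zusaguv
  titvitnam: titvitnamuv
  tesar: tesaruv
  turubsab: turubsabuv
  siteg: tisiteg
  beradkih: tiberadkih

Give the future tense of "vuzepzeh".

"vuzepzeh" has last vowel 'e'. The one such stem in the data (siteg → tisiteg) adds the prefix ti-, so the same rule applies.
So vuzepzeh → tivuzepzeh.

tivuzepzeh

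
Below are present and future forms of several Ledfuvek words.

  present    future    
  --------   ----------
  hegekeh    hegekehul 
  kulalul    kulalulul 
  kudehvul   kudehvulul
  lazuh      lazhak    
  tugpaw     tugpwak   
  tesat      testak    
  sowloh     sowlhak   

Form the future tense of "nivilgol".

nivilgolul

hegekeh and lazuh both end in -h yet inflect differently (hegekehul, lazhak), so the final letter is not what conditions the rule; the number of vowels is.
"nivilgol" has 3 vowels. The stems with 3 vowels (hegekeh → hegekehul, kulalul → kulalulul, kudehvul → kudehvulul) add -ul.
The other pattern: stems with 2 vowels delete the last vowel and add -ak.
So nivilgol → nivilgolul.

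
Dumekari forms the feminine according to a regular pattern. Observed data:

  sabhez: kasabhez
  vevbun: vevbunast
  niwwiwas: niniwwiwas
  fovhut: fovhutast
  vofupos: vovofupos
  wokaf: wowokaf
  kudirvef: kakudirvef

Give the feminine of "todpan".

totodpan

kudirvef and wokaf both end in -f yet inflect differently (kakudirvef, wowokaf), so the final letter is not what conditions the rule; the last vowel is.
"todpan" has last vowel 'a'. The stems whose last vowel is 'a' (niwwiwas → niniwwiwas, wokaf → wowokaf) repeat the first consonant+vowel as a prefix.
So todpan → totodpan.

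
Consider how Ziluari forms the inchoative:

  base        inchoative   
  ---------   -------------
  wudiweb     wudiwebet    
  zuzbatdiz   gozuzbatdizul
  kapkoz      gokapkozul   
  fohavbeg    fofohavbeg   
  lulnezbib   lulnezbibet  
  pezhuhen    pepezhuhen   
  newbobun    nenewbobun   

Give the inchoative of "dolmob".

dolmobet

lulnezbib and zuzbatdiz both have last vowel 'i' yet inflect differently (lulnezbibet, gozuzbatdizul), so the last vowel is not what conditions the rule; the final letter is.
"dolmob" ends in -b. The stems ending in -b (lulnezbib → lulnezbibet, wudiweb → wudiwebet) add -et.
So dolmob → dolmobet.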